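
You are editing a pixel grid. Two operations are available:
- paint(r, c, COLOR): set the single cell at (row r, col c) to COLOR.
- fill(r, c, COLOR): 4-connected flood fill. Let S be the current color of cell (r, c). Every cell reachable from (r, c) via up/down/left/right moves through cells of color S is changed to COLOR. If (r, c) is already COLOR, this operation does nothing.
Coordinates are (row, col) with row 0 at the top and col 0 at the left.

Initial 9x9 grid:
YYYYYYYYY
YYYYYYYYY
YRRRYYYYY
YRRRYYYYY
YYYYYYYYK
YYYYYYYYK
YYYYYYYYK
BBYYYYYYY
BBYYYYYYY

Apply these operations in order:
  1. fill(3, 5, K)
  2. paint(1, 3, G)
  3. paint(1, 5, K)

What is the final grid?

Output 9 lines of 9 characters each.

After op 1 fill(3,5,K) [68 cells changed]:
KKKKKKKKK
KKKKKKKKK
KRRRKKKKK
KRRRKKKKK
KKKKKKKKK
KKKKKKKKK
KKKKKKKKK
BBKKKKKKK
BBKKKKKKK
After op 2 paint(1,3,G):
KKKKKKKKK
KKKGKKKKK
KRRRKKKKK
KRRRKKKKK
KKKKKKKKK
KKKKKKKKK
KKKKKKKKK
BBKKKKKKK
BBKKKKKKK
After op 3 paint(1,5,K):
KKKKKKKKK
KKKGKKKKK
KRRRKKKKK
KRRRKKKKK
KKKKKKKKK
KKKKKKKKK
KKKKKKKKK
BBKKKKKKK
BBKKKKKKK

Answer: KKKKKKKKK
KKKGKKKKK
KRRRKKKKK
KRRRKKKKK
KKKKKKKKK
KKKKKKKKK
KKKKKKKKK
BBKKKKKKK
BBKKKKKKK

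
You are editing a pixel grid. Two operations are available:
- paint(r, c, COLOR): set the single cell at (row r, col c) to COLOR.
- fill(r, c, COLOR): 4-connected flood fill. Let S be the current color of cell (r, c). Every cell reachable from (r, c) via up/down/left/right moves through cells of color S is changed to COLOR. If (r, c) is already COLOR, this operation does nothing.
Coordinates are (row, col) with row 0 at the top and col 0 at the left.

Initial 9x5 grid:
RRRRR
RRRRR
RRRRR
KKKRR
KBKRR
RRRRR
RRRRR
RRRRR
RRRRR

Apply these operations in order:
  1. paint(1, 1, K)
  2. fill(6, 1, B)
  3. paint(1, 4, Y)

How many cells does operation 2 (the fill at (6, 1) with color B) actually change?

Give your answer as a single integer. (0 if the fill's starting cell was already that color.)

After op 1 paint(1,1,K):
RRRRR
RKRRR
RRRRR
KKKRR
KBKRR
RRRRR
RRRRR
RRRRR
RRRRR
After op 2 fill(6,1,B) [38 cells changed]:
BBBBB
BKBBB
BBBBB
KKKBB
KBKBB
BBBBB
BBBBB
BBBBB
BBBBB

Answer: 38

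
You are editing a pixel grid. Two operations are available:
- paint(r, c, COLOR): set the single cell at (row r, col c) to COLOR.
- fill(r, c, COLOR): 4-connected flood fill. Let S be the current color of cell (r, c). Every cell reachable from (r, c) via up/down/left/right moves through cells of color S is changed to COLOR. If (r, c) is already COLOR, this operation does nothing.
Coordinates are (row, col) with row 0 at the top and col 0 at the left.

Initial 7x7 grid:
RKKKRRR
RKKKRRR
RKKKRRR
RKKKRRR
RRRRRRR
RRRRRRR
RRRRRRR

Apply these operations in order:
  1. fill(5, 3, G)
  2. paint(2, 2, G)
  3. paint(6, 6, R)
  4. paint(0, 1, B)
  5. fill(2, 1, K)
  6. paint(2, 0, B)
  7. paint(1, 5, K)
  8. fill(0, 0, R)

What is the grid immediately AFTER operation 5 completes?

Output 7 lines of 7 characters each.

After op 1 fill(5,3,G) [37 cells changed]:
GKKKGGG
GKKKGGG
GKKKGGG
GKKKGGG
GGGGGGG
GGGGGGG
GGGGGGG
After op 2 paint(2,2,G):
GKKKGGG
GKKKGGG
GKGKGGG
GKKKGGG
GGGGGGG
GGGGGGG
GGGGGGG
After op 3 paint(6,6,R):
GKKKGGG
GKKKGGG
GKGKGGG
GKKKGGG
GGGGGGG
GGGGGGG
GGGGGGR
After op 4 paint(0,1,B):
GBKKGGG
GKKKGGG
GKGKGGG
GKKKGGG
GGGGGGG
GGGGGGG
GGGGGGR
After op 5 fill(2,1,K) [0 cells changed]:
GBKKGGG
GKKKGGG
GKGKGGG
GKKKGGG
GGGGGGG
GGGGGGG
GGGGGGR

Answer: GBKKGGG
GKKKGGG
GKGKGGG
GKKKGGG
GGGGGGG
GGGGGGG
GGGGGGR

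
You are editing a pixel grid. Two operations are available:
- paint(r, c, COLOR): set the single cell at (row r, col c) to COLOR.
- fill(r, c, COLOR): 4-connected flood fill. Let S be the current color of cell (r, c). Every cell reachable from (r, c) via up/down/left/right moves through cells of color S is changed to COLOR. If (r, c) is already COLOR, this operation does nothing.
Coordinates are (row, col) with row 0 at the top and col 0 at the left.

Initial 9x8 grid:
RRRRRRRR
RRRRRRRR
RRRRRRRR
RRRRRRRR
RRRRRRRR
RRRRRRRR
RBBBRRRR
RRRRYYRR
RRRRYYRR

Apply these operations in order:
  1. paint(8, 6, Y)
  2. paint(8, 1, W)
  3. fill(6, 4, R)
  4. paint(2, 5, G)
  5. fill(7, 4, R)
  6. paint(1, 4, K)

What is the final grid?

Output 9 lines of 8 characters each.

Answer: RRRRRRRR
RRRRKRRR
RRRRRGRR
RRRRRRRR
RRRRRRRR
RRRRRRRR
RBBBRRRR
RRRRRRRR
RWRRRRRR

Derivation:
After op 1 paint(8,6,Y):
RRRRRRRR
RRRRRRRR
RRRRRRRR
RRRRRRRR
RRRRRRRR
RRRRRRRR
RBBBRRRR
RRRRYYRR
RRRRYYYR
After op 2 paint(8,1,W):
RRRRRRRR
RRRRRRRR
RRRRRRRR
RRRRRRRR
RRRRRRRR
RRRRRRRR
RBBBRRRR
RRRRYYRR
RWRRYYYR
After op 3 fill(6,4,R) [0 cells changed]:
RRRRRRRR
RRRRRRRR
RRRRRRRR
RRRRRRRR
RRRRRRRR
RRRRRRRR
RBBBRRRR
RRRRYYRR
RWRRYYYR
After op 4 paint(2,5,G):
RRRRRRRR
RRRRRRRR
RRRRRGRR
RRRRRRRR
RRRRRRRR
RRRRRRRR
RBBBRRRR
RRRRYYRR
RWRRYYYR
After op 5 fill(7,4,R) [5 cells changed]:
RRRRRRRR
RRRRRRRR
RRRRRGRR
RRRRRRRR
RRRRRRRR
RRRRRRRR
RBBBRRRR
RRRRRRRR
RWRRRRRR
After op 6 paint(1,4,K):
RRRRRRRR
RRRRKRRR
RRRRRGRR
RRRRRRRR
RRRRRRRR
RRRRRRRR
RBBBRRRR
RRRRRRRR
RWRRRRRR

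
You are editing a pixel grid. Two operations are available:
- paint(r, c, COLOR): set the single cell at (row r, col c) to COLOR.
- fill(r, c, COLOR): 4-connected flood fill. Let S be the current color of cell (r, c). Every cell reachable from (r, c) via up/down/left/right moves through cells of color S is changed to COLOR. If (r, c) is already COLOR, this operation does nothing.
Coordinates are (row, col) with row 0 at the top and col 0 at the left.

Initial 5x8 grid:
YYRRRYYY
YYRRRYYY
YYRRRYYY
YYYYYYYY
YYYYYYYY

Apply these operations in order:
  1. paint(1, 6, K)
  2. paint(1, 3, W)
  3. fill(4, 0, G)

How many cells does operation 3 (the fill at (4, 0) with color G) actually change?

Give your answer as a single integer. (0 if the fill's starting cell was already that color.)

After op 1 paint(1,6,K):
YYRRRYYY
YYRRRYKY
YYRRRYYY
YYYYYYYY
YYYYYYYY
After op 2 paint(1,3,W):
YYRRRYYY
YYRWRYKY
YYRRRYYY
YYYYYYYY
YYYYYYYY
After op 3 fill(4,0,G) [30 cells changed]:
GGRRRGGG
GGRWRGKG
GGRRRGGG
GGGGGGGG
GGGGGGGG

Answer: 30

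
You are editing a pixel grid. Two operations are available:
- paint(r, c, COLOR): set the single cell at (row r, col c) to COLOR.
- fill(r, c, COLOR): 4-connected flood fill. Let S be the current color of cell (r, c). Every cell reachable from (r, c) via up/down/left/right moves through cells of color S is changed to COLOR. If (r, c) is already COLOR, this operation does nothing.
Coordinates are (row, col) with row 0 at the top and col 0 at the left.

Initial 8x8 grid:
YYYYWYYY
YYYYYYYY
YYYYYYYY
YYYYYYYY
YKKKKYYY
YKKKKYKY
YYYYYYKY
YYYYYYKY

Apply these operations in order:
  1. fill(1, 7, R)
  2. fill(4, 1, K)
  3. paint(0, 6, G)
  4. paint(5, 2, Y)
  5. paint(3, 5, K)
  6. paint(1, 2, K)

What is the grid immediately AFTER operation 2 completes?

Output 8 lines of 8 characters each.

After op 1 fill(1,7,R) [52 cells changed]:
RRRRWRRR
RRRRRRRR
RRRRRRRR
RRRRRRRR
RKKKKRRR
RKKKKRKR
RRRRRRKR
RRRRRRKR
After op 2 fill(4,1,K) [0 cells changed]:
RRRRWRRR
RRRRRRRR
RRRRRRRR
RRRRRRRR
RKKKKRRR
RKKKKRKR
RRRRRRKR
RRRRRRKR

Answer: RRRRWRRR
RRRRRRRR
RRRRRRRR
RRRRRRRR
RKKKKRRR
RKKKKRKR
RRRRRRKR
RRRRRRKR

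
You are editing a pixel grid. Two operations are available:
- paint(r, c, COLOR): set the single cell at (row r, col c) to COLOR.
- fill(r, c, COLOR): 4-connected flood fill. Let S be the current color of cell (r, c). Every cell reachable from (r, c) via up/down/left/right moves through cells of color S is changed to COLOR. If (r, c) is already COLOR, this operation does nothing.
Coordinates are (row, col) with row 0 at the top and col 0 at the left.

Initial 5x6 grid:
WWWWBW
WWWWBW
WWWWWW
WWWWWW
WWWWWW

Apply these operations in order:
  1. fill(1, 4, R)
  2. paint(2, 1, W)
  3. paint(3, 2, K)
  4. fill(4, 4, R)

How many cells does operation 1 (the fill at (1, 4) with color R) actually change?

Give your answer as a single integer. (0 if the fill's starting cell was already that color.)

Answer: 2

Derivation:
After op 1 fill(1,4,R) [2 cells changed]:
WWWWRW
WWWWRW
WWWWWW
WWWWWW
WWWWWW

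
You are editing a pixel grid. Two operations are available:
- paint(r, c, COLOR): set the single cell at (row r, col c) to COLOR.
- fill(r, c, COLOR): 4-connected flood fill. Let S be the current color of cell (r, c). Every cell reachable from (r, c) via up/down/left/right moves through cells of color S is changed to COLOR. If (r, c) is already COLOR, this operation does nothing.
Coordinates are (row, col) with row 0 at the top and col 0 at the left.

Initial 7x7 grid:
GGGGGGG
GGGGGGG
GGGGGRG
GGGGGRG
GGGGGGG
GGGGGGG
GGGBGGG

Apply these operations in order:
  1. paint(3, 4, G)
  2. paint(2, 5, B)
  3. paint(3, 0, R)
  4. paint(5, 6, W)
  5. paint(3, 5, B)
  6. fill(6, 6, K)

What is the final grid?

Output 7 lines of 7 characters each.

Answer: KKKKKKK
KKKKKKK
KKKKKBK
RKKKKBK
KKKKKKK
KKKKKKW
KKKBKKK

Derivation:
After op 1 paint(3,4,G):
GGGGGGG
GGGGGGG
GGGGGRG
GGGGGRG
GGGGGGG
GGGGGGG
GGGBGGG
After op 2 paint(2,5,B):
GGGGGGG
GGGGGGG
GGGGGBG
GGGGGRG
GGGGGGG
GGGGGGG
GGGBGGG
After op 3 paint(3,0,R):
GGGGGGG
GGGGGGG
GGGGGBG
RGGGGRG
GGGGGGG
GGGGGGG
GGGBGGG
After op 4 paint(5,6,W):
GGGGGGG
GGGGGGG
GGGGGBG
RGGGGRG
GGGGGGG
GGGGGGW
GGGBGGG
After op 5 paint(3,5,B):
GGGGGGG
GGGGGGG
GGGGGBG
RGGGGBG
GGGGGGG
GGGGGGW
GGGBGGG
After op 6 fill(6,6,K) [44 cells changed]:
KKKKKKK
KKKKKKK
KKKKKBK
RKKKKBK
KKKKKKK
KKKKKKW
KKKBKKK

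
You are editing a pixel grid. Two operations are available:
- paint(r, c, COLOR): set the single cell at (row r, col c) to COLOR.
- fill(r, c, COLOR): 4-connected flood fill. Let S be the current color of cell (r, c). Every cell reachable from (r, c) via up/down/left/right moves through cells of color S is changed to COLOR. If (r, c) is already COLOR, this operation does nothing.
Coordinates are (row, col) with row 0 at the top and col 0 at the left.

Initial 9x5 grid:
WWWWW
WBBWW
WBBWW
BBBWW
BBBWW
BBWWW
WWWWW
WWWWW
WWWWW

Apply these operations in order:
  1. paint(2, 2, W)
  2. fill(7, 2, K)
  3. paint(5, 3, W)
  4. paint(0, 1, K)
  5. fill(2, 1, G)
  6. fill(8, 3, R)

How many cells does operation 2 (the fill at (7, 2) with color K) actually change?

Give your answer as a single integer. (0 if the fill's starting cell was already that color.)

Answer: 34

Derivation:
After op 1 paint(2,2,W):
WWWWW
WBBWW
WBWWW
BBBWW
BBBWW
BBWWW
WWWWW
WWWWW
WWWWW
After op 2 fill(7,2,K) [34 cells changed]:
KKKKK
KBBKK
KBKKK
BBBKK
BBBKK
BBKKK
KKKKK
KKKKK
KKKKK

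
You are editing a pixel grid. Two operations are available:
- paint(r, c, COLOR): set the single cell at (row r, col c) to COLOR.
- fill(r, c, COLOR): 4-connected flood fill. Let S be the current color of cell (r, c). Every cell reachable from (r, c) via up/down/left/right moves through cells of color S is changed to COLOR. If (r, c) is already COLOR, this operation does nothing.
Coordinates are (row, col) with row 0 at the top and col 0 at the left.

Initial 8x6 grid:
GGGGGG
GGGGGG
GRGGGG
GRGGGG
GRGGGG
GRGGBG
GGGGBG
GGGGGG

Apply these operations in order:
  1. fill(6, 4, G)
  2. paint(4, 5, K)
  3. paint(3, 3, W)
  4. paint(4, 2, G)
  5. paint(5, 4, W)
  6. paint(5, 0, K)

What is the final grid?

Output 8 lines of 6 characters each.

Answer: GGGGGG
GGGGGG
GRGGGG
GRGWGG
GRGGGK
KRGGWG
GGGGGG
GGGGGG

Derivation:
After op 1 fill(6,4,G) [2 cells changed]:
GGGGGG
GGGGGG
GRGGGG
GRGGGG
GRGGGG
GRGGGG
GGGGGG
GGGGGG
After op 2 paint(4,5,K):
GGGGGG
GGGGGG
GRGGGG
GRGGGG
GRGGGK
GRGGGG
GGGGGG
GGGGGG
After op 3 paint(3,3,W):
GGGGGG
GGGGGG
GRGGGG
GRGWGG
GRGGGK
GRGGGG
GGGGGG
GGGGGG
After op 4 paint(4,2,G):
GGGGGG
GGGGGG
GRGGGG
GRGWGG
GRGGGK
GRGGGG
GGGGGG
GGGGGG
After op 5 paint(5,4,W):
GGGGGG
GGGGGG
GRGGGG
GRGWGG
GRGGGK
GRGGWG
GGGGGG
GGGGGG
After op 6 paint(5,0,K):
GGGGGG
GGGGGG
GRGGGG
GRGWGG
GRGGGK
KRGGWG
GGGGGG
GGGGGG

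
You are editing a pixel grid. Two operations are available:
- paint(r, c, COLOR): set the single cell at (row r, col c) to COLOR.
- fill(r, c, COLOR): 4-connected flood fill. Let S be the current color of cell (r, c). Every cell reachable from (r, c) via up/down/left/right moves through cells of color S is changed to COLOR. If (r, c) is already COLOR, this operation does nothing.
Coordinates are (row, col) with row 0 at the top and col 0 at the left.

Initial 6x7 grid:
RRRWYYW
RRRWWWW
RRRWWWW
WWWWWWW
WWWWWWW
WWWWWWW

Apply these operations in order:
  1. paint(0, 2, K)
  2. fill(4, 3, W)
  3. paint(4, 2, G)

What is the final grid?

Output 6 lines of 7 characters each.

Answer: RRKWYYW
RRRWWWW
RRRWWWW
WWWWWWW
WWGWWWW
WWWWWWW

Derivation:
After op 1 paint(0,2,K):
RRKWYYW
RRRWWWW
RRRWWWW
WWWWWWW
WWWWWWW
WWWWWWW
After op 2 fill(4,3,W) [0 cells changed]:
RRKWYYW
RRRWWWW
RRRWWWW
WWWWWWW
WWWWWWW
WWWWWWW
After op 3 paint(4,2,G):
RRKWYYW
RRRWWWW
RRRWWWW
WWWWWWW
WWGWWWW
WWWWWWW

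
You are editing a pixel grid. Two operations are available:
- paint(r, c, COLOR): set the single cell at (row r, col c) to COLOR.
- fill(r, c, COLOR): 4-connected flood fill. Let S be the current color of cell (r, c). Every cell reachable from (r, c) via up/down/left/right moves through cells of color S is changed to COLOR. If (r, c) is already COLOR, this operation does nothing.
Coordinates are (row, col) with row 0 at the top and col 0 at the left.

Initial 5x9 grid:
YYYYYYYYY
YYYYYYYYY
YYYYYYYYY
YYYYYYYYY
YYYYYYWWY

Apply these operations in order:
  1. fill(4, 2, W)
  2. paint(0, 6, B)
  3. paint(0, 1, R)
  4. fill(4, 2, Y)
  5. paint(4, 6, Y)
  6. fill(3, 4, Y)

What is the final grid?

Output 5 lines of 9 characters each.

After op 1 fill(4,2,W) [43 cells changed]:
WWWWWWWWW
WWWWWWWWW
WWWWWWWWW
WWWWWWWWW
WWWWWWWWW
After op 2 paint(0,6,B):
WWWWWWBWW
WWWWWWWWW
WWWWWWWWW
WWWWWWWWW
WWWWWWWWW
After op 3 paint(0,1,R):
WRWWWWBWW
WWWWWWWWW
WWWWWWWWW
WWWWWWWWW
WWWWWWWWW
After op 4 fill(4,2,Y) [43 cells changed]:
YRYYYYBYY
YYYYYYYYY
YYYYYYYYY
YYYYYYYYY
YYYYYYYYY
After op 5 paint(4,6,Y):
YRYYYYBYY
YYYYYYYYY
YYYYYYYYY
YYYYYYYYY
YYYYYYYYY
After op 6 fill(3,4,Y) [0 cells changed]:
YRYYYYBYY
YYYYYYYYY
YYYYYYYYY
YYYYYYYYY
YYYYYYYYY

Answer: YRYYYYBYY
YYYYYYYYY
YYYYYYYYY
YYYYYYYYY
YYYYYYYYY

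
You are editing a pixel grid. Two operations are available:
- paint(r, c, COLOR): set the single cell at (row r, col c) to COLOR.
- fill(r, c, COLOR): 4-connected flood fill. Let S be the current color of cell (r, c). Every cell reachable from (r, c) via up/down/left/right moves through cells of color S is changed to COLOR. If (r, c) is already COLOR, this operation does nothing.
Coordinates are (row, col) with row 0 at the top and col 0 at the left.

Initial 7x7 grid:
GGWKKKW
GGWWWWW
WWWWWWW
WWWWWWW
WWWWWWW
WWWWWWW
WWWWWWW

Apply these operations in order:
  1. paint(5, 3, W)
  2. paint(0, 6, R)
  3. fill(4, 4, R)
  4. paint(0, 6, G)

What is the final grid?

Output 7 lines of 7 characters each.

After op 1 paint(5,3,W):
GGWKKKW
GGWWWWW
WWWWWWW
WWWWWWW
WWWWWWW
WWWWWWW
WWWWWWW
After op 2 paint(0,6,R):
GGWKKKR
GGWWWWW
WWWWWWW
WWWWWWW
WWWWWWW
WWWWWWW
WWWWWWW
After op 3 fill(4,4,R) [41 cells changed]:
GGRKKKR
GGRRRRR
RRRRRRR
RRRRRRR
RRRRRRR
RRRRRRR
RRRRRRR
After op 4 paint(0,6,G):
GGRKKKG
GGRRRRR
RRRRRRR
RRRRRRR
RRRRRRR
RRRRRRR
RRRRRRR

Answer: GGRKKKG
GGRRRRR
RRRRRRR
RRRRRRR
RRRRRRR
RRRRRRR
RRRRRRR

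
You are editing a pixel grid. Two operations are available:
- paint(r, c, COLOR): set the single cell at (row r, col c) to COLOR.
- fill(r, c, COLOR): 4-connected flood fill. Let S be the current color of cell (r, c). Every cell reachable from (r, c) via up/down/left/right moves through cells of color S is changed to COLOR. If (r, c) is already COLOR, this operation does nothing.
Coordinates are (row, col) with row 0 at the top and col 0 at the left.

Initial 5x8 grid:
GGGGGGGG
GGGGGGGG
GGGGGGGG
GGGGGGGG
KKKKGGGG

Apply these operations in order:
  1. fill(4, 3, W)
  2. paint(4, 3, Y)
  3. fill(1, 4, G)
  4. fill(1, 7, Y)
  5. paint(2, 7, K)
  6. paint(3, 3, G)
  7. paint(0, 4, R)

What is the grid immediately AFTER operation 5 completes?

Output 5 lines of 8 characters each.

Answer: YYYYYYYY
YYYYYYYY
YYYYYYYK
YYYYYYYY
WWWYYYYY

Derivation:
After op 1 fill(4,3,W) [4 cells changed]:
GGGGGGGG
GGGGGGGG
GGGGGGGG
GGGGGGGG
WWWWGGGG
After op 2 paint(4,3,Y):
GGGGGGGG
GGGGGGGG
GGGGGGGG
GGGGGGGG
WWWYGGGG
After op 3 fill(1,4,G) [0 cells changed]:
GGGGGGGG
GGGGGGGG
GGGGGGGG
GGGGGGGG
WWWYGGGG
After op 4 fill(1,7,Y) [36 cells changed]:
YYYYYYYY
YYYYYYYY
YYYYYYYY
YYYYYYYY
WWWYYYYY
After op 5 paint(2,7,K):
YYYYYYYY
YYYYYYYY
YYYYYYYK
YYYYYYYY
WWWYYYYY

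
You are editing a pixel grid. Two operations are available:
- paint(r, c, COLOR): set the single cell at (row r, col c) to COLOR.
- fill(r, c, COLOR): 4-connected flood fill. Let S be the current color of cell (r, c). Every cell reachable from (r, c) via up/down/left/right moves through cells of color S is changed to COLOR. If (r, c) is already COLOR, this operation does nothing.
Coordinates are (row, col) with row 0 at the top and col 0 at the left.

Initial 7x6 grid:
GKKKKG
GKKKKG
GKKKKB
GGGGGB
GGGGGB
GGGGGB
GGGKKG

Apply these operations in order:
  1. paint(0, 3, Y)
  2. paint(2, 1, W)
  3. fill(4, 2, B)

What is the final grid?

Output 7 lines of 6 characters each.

Answer: BKKYKG
BKKKKG
BWKKKB
BBBBBB
BBBBBB
BBBBBB
BBBKKG

Derivation:
After op 1 paint(0,3,Y):
GKKYKG
GKKKKG
GKKKKB
GGGGGB
GGGGGB
GGGGGB
GGGKKG
After op 2 paint(2,1,W):
GKKYKG
GKKKKG
GWKKKB
GGGGGB
GGGGGB
GGGGGB
GGGKKG
After op 3 fill(4,2,B) [21 cells changed]:
BKKYKG
BKKKKG
BWKKKB
BBBBBB
BBBBBB
BBBBBB
BBBKKG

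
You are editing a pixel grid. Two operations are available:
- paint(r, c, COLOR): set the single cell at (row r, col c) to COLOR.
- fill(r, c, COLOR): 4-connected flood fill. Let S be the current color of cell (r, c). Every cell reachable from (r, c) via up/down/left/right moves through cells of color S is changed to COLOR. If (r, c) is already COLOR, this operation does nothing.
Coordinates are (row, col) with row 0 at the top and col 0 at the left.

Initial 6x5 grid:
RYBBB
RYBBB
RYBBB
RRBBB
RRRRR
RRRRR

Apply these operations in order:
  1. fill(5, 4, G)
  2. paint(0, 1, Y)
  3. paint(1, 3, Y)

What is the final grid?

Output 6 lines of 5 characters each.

After op 1 fill(5,4,G) [15 cells changed]:
GYBBB
GYBBB
GYBBB
GGBBB
GGGGG
GGGGG
After op 2 paint(0,1,Y):
GYBBB
GYBBB
GYBBB
GGBBB
GGGGG
GGGGG
After op 3 paint(1,3,Y):
GYBBB
GYBYB
GYBBB
GGBBB
GGGGG
GGGGG

Answer: GYBBB
GYBYB
GYBBB
GGBBB
GGGGG
GGGGG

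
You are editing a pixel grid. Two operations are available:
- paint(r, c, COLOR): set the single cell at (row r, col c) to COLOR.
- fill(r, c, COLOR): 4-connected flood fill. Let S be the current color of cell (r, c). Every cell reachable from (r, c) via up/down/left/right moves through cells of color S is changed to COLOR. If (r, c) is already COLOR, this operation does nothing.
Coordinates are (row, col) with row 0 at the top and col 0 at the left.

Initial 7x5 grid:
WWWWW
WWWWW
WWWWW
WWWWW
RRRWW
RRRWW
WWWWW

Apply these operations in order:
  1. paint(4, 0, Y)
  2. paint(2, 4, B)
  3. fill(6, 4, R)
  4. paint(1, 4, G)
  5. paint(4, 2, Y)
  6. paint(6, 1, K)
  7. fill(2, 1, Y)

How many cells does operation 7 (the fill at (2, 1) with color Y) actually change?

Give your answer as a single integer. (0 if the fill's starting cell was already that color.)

After op 1 paint(4,0,Y):
WWWWW
WWWWW
WWWWW
WWWWW
YRRWW
RRRWW
WWWWW
After op 2 paint(2,4,B):
WWWWW
WWWWW
WWWWB
WWWWW
YRRWW
RRRWW
WWWWW
After op 3 fill(6,4,R) [28 cells changed]:
RRRRR
RRRRR
RRRRB
RRRRR
YRRRR
RRRRR
RRRRR
After op 4 paint(1,4,G):
RRRRR
RRRRG
RRRRB
RRRRR
YRRRR
RRRRR
RRRRR
After op 5 paint(4,2,Y):
RRRRR
RRRRG
RRRRB
RRRRR
YRYRR
RRRRR
RRRRR
After op 6 paint(6,1,K):
RRRRR
RRRRG
RRRRB
RRRRR
YRYRR
RRRRR
RKRRR
After op 7 fill(2,1,Y) [30 cells changed]:
YYYYY
YYYYG
YYYYB
YYYYY
YYYYY
YYYYY
YKYYY

Answer: 30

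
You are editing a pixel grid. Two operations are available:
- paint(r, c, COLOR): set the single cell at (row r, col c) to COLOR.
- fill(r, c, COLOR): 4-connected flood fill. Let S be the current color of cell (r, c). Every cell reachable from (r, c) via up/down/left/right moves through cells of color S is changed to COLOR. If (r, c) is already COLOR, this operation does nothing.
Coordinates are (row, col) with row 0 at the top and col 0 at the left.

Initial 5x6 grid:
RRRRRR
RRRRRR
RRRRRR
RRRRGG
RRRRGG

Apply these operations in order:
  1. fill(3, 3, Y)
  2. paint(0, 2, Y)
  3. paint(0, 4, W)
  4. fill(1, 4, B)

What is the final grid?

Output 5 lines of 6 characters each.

After op 1 fill(3,3,Y) [26 cells changed]:
YYYYYY
YYYYYY
YYYYYY
YYYYGG
YYYYGG
After op 2 paint(0,2,Y):
YYYYYY
YYYYYY
YYYYYY
YYYYGG
YYYYGG
After op 3 paint(0,4,W):
YYYYWY
YYYYYY
YYYYYY
YYYYGG
YYYYGG
After op 4 fill(1,4,B) [25 cells changed]:
BBBBWB
BBBBBB
BBBBBB
BBBBGG
BBBBGG

Answer: BBBBWB
BBBBBB
BBBBBB
BBBBGG
BBBBGG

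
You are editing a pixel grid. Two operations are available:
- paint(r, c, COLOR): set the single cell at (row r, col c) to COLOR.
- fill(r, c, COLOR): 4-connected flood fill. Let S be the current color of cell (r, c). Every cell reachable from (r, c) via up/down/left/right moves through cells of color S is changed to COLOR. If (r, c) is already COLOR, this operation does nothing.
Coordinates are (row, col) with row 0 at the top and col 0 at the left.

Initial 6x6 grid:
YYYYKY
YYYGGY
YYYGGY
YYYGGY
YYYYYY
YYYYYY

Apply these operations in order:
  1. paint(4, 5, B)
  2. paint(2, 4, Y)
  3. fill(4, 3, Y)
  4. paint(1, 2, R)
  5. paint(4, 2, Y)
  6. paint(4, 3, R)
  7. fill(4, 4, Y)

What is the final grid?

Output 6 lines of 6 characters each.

Answer: YYYYKY
YYRGGY
YYYGYY
YYYGGY
YYYRYB
YYYYYY

Derivation:
After op 1 paint(4,5,B):
YYYYKY
YYYGGY
YYYGGY
YYYGGY
YYYYYB
YYYYYY
After op 2 paint(2,4,Y):
YYYYKY
YYYGGY
YYYGYY
YYYGGY
YYYYYB
YYYYYY
After op 3 fill(4,3,Y) [0 cells changed]:
YYYYKY
YYYGGY
YYYGYY
YYYGGY
YYYYYB
YYYYYY
After op 4 paint(1,2,R):
YYYYKY
YYRGGY
YYYGYY
YYYGGY
YYYYYB
YYYYYY
After op 5 paint(4,2,Y):
YYYYKY
YYRGGY
YYYGYY
YYYGGY
YYYYYB
YYYYYY
After op 6 paint(4,3,R):
YYYYKY
YYRGGY
YYYGYY
YYYGGY
YYYRYB
YYYYYY
After op 7 fill(4,4,Y) [0 cells changed]:
YYYYKY
YYRGGY
YYYGYY
YYYGGY
YYYRYB
YYYYYY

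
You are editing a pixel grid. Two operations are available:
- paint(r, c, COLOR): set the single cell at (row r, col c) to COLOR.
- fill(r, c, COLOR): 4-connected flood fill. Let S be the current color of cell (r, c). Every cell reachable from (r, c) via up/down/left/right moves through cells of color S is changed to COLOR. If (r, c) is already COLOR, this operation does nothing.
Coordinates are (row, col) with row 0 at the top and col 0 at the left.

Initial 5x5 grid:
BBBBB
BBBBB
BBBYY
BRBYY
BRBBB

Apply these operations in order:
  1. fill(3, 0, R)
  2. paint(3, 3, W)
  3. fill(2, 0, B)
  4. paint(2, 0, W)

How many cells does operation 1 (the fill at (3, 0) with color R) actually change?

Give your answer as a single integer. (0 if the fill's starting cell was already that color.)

After op 1 fill(3,0,R) [19 cells changed]:
RRRRR
RRRRR
RRRYY
RRRYY
RRRRR

Answer: 19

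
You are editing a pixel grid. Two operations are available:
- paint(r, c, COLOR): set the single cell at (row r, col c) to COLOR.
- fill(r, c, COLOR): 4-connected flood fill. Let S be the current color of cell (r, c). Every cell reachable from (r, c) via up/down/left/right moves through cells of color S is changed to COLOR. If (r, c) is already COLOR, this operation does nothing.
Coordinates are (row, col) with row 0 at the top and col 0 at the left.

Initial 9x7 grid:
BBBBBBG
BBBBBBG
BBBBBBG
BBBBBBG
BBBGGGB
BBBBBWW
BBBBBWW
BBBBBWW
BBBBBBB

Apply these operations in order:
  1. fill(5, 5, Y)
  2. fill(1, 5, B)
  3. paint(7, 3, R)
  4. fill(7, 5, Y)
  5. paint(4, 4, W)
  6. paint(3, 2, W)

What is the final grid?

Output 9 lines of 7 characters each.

Answer: BBBBBBG
BBBBBBG
BBBBBBG
BBWBBBG
BBBGWGB
BBBBBYY
BBBBBYY
BBBRBYY
BBBBBBB

Derivation:
After op 1 fill(5,5,Y) [6 cells changed]:
BBBBBBG
BBBBBBG
BBBBBBG
BBBBBBG
BBBGGGB
BBBBBYY
BBBBBYY
BBBBBYY
BBBBBBB
After op 2 fill(1,5,B) [0 cells changed]:
BBBBBBG
BBBBBBG
BBBBBBG
BBBBBBG
BBBGGGB
BBBBBYY
BBBBBYY
BBBBBYY
BBBBBBB
After op 3 paint(7,3,R):
BBBBBBG
BBBBBBG
BBBBBBG
BBBBBBG
BBBGGGB
BBBBBYY
BBBBBYY
BBBRBYY
BBBBBBB
After op 4 fill(7,5,Y) [0 cells changed]:
BBBBBBG
BBBBBBG
BBBBBBG
BBBBBBG
BBBGGGB
BBBBBYY
BBBBBYY
BBBRBYY
BBBBBBB
After op 5 paint(4,4,W):
BBBBBBG
BBBBBBG
BBBBBBG
BBBBBBG
BBBGWGB
BBBBBYY
BBBBBYY
BBBRBYY
BBBBBBB
After op 6 paint(3,2,W):
BBBBBBG
BBBBBBG
BBBBBBG
BBWBBBG
BBBGWGB
BBBBBYY
BBBBBYY
BBBRBYY
BBBBBBB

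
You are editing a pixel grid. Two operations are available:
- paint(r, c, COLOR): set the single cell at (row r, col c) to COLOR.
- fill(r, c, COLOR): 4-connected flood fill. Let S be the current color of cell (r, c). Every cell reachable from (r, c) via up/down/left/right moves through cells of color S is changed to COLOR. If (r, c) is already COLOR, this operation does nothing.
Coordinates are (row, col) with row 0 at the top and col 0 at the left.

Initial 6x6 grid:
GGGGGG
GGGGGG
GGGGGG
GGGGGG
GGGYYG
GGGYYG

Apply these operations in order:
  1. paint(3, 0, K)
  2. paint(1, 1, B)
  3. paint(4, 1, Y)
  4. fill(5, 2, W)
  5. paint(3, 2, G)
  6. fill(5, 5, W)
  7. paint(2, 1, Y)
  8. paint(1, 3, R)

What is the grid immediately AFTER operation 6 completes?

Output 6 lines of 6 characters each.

Answer: WWWWWW
WBWWWW
WWWWWW
KWGWWW
WYWYYW
WWWYYW

Derivation:
After op 1 paint(3,0,K):
GGGGGG
GGGGGG
GGGGGG
KGGGGG
GGGYYG
GGGYYG
After op 2 paint(1,1,B):
GGGGGG
GBGGGG
GGGGGG
KGGGGG
GGGYYG
GGGYYG
After op 3 paint(4,1,Y):
GGGGGG
GBGGGG
GGGGGG
KGGGGG
GYGYYG
GGGYYG
After op 4 fill(5,2,W) [29 cells changed]:
WWWWWW
WBWWWW
WWWWWW
KWWWWW
WYWYYW
WWWYYW
After op 5 paint(3,2,G):
WWWWWW
WBWWWW
WWWWWW
KWGWWW
WYWYYW
WWWYYW
After op 6 fill(5,5,W) [0 cells changed]:
WWWWWW
WBWWWW
WWWWWW
KWGWWW
WYWYYW
WWWYYW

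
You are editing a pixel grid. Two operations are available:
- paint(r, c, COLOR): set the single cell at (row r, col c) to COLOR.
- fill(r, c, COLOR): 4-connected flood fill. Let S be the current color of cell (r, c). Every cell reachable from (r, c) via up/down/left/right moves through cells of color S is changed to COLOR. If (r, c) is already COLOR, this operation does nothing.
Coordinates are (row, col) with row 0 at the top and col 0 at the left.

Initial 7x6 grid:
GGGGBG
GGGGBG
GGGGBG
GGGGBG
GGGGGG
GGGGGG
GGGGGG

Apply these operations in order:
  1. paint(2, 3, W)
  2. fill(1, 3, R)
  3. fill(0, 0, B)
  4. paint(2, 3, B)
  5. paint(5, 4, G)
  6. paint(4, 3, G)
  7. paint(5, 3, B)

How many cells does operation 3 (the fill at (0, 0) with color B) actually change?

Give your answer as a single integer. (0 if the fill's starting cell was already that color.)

Answer: 37

Derivation:
After op 1 paint(2,3,W):
GGGGBG
GGGGBG
GGGWBG
GGGGBG
GGGGGG
GGGGGG
GGGGGG
After op 2 fill(1,3,R) [37 cells changed]:
RRRRBR
RRRRBR
RRRWBR
RRRRBR
RRRRRR
RRRRRR
RRRRRR
After op 3 fill(0,0,B) [37 cells changed]:
BBBBBB
BBBBBB
BBBWBB
BBBBBB
BBBBBB
BBBBBB
BBBBBB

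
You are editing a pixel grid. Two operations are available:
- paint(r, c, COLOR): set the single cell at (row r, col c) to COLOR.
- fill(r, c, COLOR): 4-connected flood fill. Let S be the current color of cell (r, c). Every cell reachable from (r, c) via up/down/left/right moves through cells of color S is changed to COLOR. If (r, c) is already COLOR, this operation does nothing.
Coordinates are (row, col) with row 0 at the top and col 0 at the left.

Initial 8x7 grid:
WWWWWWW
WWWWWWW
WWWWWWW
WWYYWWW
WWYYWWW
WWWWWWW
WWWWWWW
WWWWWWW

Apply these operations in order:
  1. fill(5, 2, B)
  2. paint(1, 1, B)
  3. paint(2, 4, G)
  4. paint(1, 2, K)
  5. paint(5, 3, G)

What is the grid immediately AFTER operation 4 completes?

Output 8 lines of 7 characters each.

Answer: BBBBBBB
BBKBBBB
BBBBGBB
BBYYBBB
BBYYBBB
BBBBBBB
BBBBBBB
BBBBBBB

Derivation:
After op 1 fill(5,2,B) [52 cells changed]:
BBBBBBB
BBBBBBB
BBBBBBB
BBYYBBB
BBYYBBB
BBBBBBB
BBBBBBB
BBBBBBB
After op 2 paint(1,1,B):
BBBBBBB
BBBBBBB
BBBBBBB
BBYYBBB
BBYYBBB
BBBBBBB
BBBBBBB
BBBBBBB
After op 3 paint(2,4,G):
BBBBBBB
BBBBBBB
BBBBGBB
BBYYBBB
BBYYBBB
BBBBBBB
BBBBBBB
BBBBBBB
After op 4 paint(1,2,K):
BBBBBBB
BBKBBBB
BBBBGBB
BBYYBBB
BBYYBBB
BBBBBBB
BBBBBBB
BBBBBBB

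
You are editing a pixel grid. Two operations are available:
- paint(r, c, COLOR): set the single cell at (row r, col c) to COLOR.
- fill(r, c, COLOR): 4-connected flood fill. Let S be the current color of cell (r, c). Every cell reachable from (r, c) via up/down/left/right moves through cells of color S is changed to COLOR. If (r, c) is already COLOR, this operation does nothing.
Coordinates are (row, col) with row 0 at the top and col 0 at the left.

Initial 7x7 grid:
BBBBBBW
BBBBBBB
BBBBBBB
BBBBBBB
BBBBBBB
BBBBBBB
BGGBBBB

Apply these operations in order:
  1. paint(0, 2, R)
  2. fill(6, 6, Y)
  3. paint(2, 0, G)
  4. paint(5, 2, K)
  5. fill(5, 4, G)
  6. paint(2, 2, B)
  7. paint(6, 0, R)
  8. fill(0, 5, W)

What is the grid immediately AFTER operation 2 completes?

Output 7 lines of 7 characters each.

Answer: YYRYYYW
YYYYYYY
YYYYYYY
YYYYYYY
YYYYYYY
YYYYYYY
YGGYYYY

Derivation:
After op 1 paint(0,2,R):
BBRBBBW
BBBBBBB
BBBBBBB
BBBBBBB
BBBBBBB
BBBBBBB
BGGBBBB
After op 2 fill(6,6,Y) [45 cells changed]:
YYRYYYW
YYYYYYY
YYYYYYY
YYYYYYY
YYYYYYY
YYYYYYY
YGGYYYY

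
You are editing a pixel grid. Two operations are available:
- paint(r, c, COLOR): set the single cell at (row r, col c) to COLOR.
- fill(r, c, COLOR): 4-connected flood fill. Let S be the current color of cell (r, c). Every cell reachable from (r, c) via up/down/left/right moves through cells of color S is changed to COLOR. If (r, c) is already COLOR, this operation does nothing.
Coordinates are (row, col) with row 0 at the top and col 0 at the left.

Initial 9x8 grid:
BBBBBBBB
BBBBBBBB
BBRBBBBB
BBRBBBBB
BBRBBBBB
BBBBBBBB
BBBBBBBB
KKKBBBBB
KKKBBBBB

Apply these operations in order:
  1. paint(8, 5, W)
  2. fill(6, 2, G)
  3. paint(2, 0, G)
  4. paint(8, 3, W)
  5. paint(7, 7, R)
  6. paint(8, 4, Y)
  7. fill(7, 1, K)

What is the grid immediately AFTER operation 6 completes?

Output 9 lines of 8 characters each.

Answer: GGGGGGGG
GGGGGGGG
GGRGGGGG
GGRGGGGG
GGRGGGGG
GGGGGGGG
GGGGGGGG
KKKGGGGR
KKKWYWGG

Derivation:
After op 1 paint(8,5,W):
BBBBBBBB
BBBBBBBB
BBRBBBBB
BBRBBBBB
BBRBBBBB
BBBBBBBB
BBBBBBBB
KKKBBBBB
KKKBBWBB
After op 2 fill(6,2,G) [62 cells changed]:
GGGGGGGG
GGGGGGGG
GGRGGGGG
GGRGGGGG
GGRGGGGG
GGGGGGGG
GGGGGGGG
KKKGGGGG
KKKGGWGG
After op 3 paint(2,0,G):
GGGGGGGG
GGGGGGGG
GGRGGGGG
GGRGGGGG
GGRGGGGG
GGGGGGGG
GGGGGGGG
KKKGGGGG
KKKGGWGG
After op 4 paint(8,3,W):
GGGGGGGG
GGGGGGGG
GGRGGGGG
GGRGGGGG
GGRGGGGG
GGGGGGGG
GGGGGGGG
KKKGGGGG
KKKWGWGG
After op 5 paint(7,7,R):
GGGGGGGG
GGGGGGGG
GGRGGGGG
GGRGGGGG
GGRGGGGG
GGGGGGGG
GGGGGGGG
KKKGGGGR
KKKWGWGG
After op 6 paint(8,4,Y):
GGGGGGGG
GGGGGGGG
GGRGGGGG
GGRGGGGG
GGRGGGGG
GGGGGGGG
GGGGGGGG
KKKGGGGR
KKKWYWGG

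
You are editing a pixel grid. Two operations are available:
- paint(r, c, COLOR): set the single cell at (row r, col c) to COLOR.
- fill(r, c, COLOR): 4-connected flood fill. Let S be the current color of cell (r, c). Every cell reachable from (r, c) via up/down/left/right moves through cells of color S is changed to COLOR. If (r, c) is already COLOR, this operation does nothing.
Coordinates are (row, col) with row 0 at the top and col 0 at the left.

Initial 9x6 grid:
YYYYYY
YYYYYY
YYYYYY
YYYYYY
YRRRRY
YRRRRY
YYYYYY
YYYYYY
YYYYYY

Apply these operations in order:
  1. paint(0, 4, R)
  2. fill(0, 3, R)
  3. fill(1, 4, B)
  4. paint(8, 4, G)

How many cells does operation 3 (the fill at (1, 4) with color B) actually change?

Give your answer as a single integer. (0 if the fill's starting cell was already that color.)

Answer: 54

Derivation:
After op 1 paint(0,4,R):
YYYYRY
YYYYYY
YYYYYY
YYYYYY
YRRRRY
YRRRRY
YYYYYY
YYYYYY
YYYYYY
After op 2 fill(0,3,R) [45 cells changed]:
RRRRRR
RRRRRR
RRRRRR
RRRRRR
RRRRRR
RRRRRR
RRRRRR
RRRRRR
RRRRRR
After op 3 fill(1,4,B) [54 cells changed]:
BBBBBB
BBBBBB
BBBBBB
BBBBBB
BBBBBB
BBBBBB
BBBBBB
BBBBBB
BBBBBB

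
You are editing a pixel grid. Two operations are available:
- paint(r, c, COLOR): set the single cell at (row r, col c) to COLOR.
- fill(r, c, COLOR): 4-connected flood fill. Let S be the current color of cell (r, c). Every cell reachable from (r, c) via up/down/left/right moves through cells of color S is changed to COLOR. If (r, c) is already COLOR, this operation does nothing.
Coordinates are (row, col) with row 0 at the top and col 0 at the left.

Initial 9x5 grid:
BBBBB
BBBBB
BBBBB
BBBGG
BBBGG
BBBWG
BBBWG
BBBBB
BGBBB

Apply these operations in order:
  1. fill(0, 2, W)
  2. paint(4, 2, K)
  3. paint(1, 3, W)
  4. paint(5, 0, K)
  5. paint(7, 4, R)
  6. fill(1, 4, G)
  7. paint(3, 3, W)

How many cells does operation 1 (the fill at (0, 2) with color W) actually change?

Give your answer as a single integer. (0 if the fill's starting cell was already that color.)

After op 1 fill(0,2,W) [36 cells changed]:
WWWWW
WWWWW
WWWWW
WWWGG
WWWGG
WWWWG
WWWWG
WWWWW
WGWWW

Answer: 36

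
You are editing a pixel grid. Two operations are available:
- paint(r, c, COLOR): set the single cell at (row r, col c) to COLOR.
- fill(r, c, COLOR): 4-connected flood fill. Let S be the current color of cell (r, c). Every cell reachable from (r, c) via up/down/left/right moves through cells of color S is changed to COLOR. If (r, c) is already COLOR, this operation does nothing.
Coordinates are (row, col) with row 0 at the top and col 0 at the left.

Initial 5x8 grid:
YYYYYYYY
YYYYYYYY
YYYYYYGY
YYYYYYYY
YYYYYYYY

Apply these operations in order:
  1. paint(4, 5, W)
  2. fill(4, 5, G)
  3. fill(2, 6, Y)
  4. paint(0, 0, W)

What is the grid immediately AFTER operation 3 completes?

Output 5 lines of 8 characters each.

After op 1 paint(4,5,W):
YYYYYYYY
YYYYYYYY
YYYYYYGY
YYYYYYYY
YYYYYWYY
After op 2 fill(4,5,G) [1 cells changed]:
YYYYYYYY
YYYYYYYY
YYYYYYGY
YYYYYYYY
YYYYYGYY
After op 3 fill(2,6,Y) [1 cells changed]:
YYYYYYYY
YYYYYYYY
YYYYYYYY
YYYYYYYY
YYYYYGYY

Answer: YYYYYYYY
YYYYYYYY
YYYYYYYY
YYYYYYYY
YYYYYGYY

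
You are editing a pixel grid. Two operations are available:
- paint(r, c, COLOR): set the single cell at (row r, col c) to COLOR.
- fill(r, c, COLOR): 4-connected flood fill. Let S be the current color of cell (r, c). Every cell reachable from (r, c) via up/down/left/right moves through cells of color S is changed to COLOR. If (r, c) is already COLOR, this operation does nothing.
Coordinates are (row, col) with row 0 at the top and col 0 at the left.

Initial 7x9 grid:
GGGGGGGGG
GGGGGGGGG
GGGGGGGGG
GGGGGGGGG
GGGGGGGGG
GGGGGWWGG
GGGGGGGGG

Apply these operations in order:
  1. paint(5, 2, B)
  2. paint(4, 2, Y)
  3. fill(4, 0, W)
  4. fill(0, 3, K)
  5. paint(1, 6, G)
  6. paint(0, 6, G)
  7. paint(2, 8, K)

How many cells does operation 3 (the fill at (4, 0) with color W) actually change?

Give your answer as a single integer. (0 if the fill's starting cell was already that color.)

After op 1 paint(5,2,B):
GGGGGGGGG
GGGGGGGGG
GGGGGGGGG
GGGGGGGGG
GGGGGGGGG
GGBGGWWGG
GGGGGGGGG
After op 2 paint(4,2,Y):
GGGGGGGGG
GGGGGGGGG
GGGGGGGGG
GGGGGGGGG
GGYGGGGGG
GGBGGWWGG
GGGGGGGGG
After op 3 fill(4,0,W) [59 cells changed]:
WWWWWWWWW
WWWWWWWWW
WWWWWWWWW
WWWWWWWWW
WWYWWWWWW
WWBWWWWWW
WWWWWWWWW

Answer: 59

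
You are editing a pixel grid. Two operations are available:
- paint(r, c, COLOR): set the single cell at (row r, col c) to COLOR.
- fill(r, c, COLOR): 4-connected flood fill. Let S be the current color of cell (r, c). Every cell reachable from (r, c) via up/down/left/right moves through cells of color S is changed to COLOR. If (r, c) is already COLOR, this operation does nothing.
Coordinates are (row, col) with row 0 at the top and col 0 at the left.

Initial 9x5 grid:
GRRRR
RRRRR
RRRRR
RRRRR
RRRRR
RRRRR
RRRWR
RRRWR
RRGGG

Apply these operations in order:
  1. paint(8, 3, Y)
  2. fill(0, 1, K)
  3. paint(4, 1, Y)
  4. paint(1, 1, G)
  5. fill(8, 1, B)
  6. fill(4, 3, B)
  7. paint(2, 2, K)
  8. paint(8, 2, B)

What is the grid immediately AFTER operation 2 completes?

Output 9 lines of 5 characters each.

After op 1 paint(8,3,Y):
GRRRR
RRRRR
RRRRR
RRRRR
RRRRR
RRRRR
RRRWR
RRRWR
RRGYG
After op 2 fill(0,1,K) [39 cells changed]:
GKKKK
KKKKK
KKKKK
KKKKK
KKKKK
KKKKK
KKKWK
KKKWK
KKGYG

Answer: GKKKK
KKKKK
KKKKK
KKKKK
KKKKK
KKKKK
KKKWK
KKKWK
KKGYG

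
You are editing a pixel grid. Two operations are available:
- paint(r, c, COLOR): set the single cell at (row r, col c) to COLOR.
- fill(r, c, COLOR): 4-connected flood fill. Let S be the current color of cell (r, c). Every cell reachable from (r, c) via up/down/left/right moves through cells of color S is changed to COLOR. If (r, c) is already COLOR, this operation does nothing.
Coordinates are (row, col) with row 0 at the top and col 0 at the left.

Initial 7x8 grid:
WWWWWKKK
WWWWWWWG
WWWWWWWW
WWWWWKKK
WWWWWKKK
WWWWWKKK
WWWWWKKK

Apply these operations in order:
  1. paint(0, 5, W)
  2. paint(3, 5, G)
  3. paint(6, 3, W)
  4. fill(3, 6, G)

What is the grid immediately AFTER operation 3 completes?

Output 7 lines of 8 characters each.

After op 1 paint(0,5,W):
WWWWWWKK
WWWWWWWG
WWWWWWWW
WWWWWKKK
WWWWWKKK
WWWWWKKK
WWWWWKKK
After op 2 paint(3,5,G):
WWWWWWKK
WWWWWWWG
WWWWWWWW
WWWWWGKK
WWWWWKKK
WWWWWKKK
WWWWWKKK
After op 3 paint(6,3,W):
WWWWWWKK
WWWWWWWG
WWWWWWWW
WWWWWGKK
WWWWWKKK
WWWWWKKK
WWWWWKKK

Answer: WWWWWWKK
WWWWWWWG
WWWWWWWW
WWWWWGKK
WWWWWKKK
WWWWWKKK
WWWWWKKK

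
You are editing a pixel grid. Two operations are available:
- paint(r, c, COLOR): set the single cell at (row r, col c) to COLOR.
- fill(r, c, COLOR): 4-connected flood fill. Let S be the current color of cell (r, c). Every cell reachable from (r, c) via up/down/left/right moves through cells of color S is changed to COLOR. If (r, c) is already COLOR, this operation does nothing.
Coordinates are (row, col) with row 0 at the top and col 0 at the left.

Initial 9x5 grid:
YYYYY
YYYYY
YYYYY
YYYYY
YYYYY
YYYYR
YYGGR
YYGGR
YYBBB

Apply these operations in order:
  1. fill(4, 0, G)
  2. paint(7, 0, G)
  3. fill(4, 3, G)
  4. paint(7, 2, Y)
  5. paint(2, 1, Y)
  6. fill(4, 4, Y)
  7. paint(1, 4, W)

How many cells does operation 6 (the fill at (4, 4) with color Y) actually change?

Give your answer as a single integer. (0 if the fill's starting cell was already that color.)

After op 1 fill(4,0,G) [35 cells changed]:
GGGGG
GGGGG
GGGGG
GGGGG
GGGGG
GGGGR
GGGGR
GGGGR
GGBBB
After op 2 paint(7,0,G):
GGGGG
GGGGG
GGGGG
GGGGG
GGGGG
GGGGR
GGGGR
GGGGR
GGBBB
After op 3 fill(4,3,G) [0 cells changed]:
GGGGG
GGGGG
GGGGG
GGGGG
GGGGG
GGGGR
GGGGR
GGGGR
GGBBB
After op 4 paint(7,2,Y):
GGGGG
GGGGG
GGGGG
GGGGG
GGGGG
GGGGR
GGGGR
GGYGR
GGBBB
After op 5 paint(2,1,Y):
GGGGG
GGGGG
GYGGG
GGGGG
GGGGG
GGGGR
GGGGR
GGYGR
GGBBB
After op 6 fill(4,4,Y) [37 cells changed]:
YYYYY
YYYYY
YYYYY
YYYYY
YYYYY
YYYYR
YYYYR
YYYYR
YYBBB

Answer: 37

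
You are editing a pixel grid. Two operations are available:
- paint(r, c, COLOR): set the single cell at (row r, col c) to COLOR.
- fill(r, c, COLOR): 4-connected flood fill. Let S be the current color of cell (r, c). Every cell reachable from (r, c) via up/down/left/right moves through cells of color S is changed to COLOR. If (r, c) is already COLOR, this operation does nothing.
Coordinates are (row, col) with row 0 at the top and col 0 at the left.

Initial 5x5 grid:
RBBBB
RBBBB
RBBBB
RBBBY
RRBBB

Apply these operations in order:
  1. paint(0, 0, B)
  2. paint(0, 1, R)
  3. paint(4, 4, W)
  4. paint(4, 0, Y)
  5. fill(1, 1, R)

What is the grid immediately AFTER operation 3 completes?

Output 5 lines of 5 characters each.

After op 1 paint(0,0,B):
BBBBB
RBBBB
RBBBB
RBBBY
RRBBB
After op 2 paint(0,1,R):
BRBBB
RBBBB
RBBBB
RBBBY
RRBBB
After op 3 paint(4,4,W):
BRBBB
RBBBB
RBBBB
RBBBY
RRBBW

Answer: BRBBB
RBBBB
RBBBB
RBBBY
RRBBW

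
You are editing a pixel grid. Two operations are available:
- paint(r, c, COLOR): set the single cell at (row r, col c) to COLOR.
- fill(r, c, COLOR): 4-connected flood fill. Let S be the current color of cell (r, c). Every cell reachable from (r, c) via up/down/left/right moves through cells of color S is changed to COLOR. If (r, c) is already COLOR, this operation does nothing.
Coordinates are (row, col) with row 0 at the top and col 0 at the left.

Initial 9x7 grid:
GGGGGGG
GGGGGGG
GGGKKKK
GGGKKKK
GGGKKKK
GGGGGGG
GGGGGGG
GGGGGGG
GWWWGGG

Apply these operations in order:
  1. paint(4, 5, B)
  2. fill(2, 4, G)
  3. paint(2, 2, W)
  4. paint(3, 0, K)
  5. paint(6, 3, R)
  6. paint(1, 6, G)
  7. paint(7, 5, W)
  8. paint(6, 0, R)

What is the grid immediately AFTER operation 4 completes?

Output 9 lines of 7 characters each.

Answer: GGGGGGG
GGGGGGG
GGWGGGG
KGGGGGG
GGGGGBG
GGGGGGG
GGGGGGG
GGGGGGG
GWWWGGG

Derivation:
After op 1 paint(4,5,B):
GGGGGGG
GGGGGGG
GGGKKKK
GGGKKKK
GGGKKBK
GGGGGGG
GGGGGGG
GGGGGGG
GWWWGGG
After op 2 fill(2,4,G) [11 cells changed]:
GGGGGGG
GGGGGGG
GGGGGGG
GGGGGGG
GGGGGBG
GGGGGGG
GGGGGGG
GGGGGGG
GWWWGGG
After op 3 paint(2,2,W):
GGGGGGG
GGGGGGG
GGWGGGG
GGGGGGG
GGGGGBG
GGGGGGG
GGGGGGG
GGGGGGG
GWWWGGG
After op 4 paint(3,0,K):
GGGGGGG
GGGGGGG
GGWGGGG
KGGGGGG
GGGGGBG
GGGGGGG
GGGGGGG
GGGGGGG
GWWWGGG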